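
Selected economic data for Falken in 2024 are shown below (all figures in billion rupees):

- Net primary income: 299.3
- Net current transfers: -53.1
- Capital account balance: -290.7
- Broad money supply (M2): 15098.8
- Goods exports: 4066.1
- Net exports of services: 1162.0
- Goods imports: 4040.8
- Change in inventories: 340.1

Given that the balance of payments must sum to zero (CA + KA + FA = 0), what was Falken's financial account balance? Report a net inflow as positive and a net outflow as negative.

-1142.8

Goods balance = 4066.1 - 4040.8 = 25.3
Services balance = 1162.0
Trade balance (goods + services) = 25.3 + 1162.0 = 1187.3
Net primary income = 299.3
Net secondary income = -53.1
Current account = 1187.3 + 299.3 + (-53.1) = 1433.5
Financial account = -(1433.5 + (-290.7)) = -1142.8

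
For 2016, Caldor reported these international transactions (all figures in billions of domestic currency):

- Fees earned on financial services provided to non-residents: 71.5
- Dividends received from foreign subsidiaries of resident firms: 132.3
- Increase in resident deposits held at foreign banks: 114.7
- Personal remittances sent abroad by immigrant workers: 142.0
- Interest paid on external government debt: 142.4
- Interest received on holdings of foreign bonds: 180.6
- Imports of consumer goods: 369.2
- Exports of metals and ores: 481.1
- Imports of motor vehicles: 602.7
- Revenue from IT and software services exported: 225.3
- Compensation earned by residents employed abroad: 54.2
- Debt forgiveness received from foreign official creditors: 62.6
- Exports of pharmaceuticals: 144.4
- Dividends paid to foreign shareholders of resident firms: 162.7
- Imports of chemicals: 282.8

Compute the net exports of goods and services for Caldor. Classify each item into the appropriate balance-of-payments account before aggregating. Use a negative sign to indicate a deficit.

-332.4

Goods: -369.2 - 602.7 + 144.4 + 481.1 - 282.8 = -629.2
Services: 71.5 + 225.3 = 296.8
Trade balance = -629.2 + 296.8 = -332.4
(Excluded from the trade balance — primary income: dividends received from foreign subsidiaries of resident firms 132.3, interest paid on external government debt 142.4, interest received on holdings of foreign bonds 180.6, compensation earned by residents employed abroad 54.2, dividends paid to foreign shareholders of resident firms 162.7; financial account: increase in resident deposits held at foreign banks 114.7; secondary income: personal remittances sent abroad by immigrant workers 142.0; capital account: debt forgiveness received from foreign official creditors 62.6.)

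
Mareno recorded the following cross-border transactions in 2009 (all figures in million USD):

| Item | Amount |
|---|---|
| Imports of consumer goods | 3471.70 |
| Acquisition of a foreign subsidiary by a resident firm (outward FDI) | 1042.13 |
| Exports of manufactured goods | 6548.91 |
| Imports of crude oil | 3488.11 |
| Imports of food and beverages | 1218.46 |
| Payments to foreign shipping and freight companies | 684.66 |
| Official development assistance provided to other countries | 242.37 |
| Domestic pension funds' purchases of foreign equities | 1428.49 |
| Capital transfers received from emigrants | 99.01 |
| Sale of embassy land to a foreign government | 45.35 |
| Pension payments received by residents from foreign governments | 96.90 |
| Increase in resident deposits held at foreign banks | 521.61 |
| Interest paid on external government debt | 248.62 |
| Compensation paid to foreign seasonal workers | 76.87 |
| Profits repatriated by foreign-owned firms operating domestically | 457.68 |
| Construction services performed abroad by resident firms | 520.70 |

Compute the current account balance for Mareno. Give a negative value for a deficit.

Goods: -3471.70 - 1218.46 + 6548.91 - 3488.11 = -1629.36
Services: 520.70 - 684.66 = -163.96
Primary income: -76.87 - 457.68 - 248.62 = -783.17
Secondary income: 96.90 - 242.37 = -145.47
Current account = (-1629.36) + (-163.96) + (-783.17) + (-145.47) = -2721.96
(Excluded from the current account — financial account: acquisition of a foreign subsidiary by a resident firm (outward FDI) 1042.13, domestic pension funds' purchases of foreign equities 1428.49, increase in resident deposits held at foreign banks 521.61; capital account: capital transfers received from emigrants 99.01, sale of embassy land to a foreign government 45.35.)

-2721.96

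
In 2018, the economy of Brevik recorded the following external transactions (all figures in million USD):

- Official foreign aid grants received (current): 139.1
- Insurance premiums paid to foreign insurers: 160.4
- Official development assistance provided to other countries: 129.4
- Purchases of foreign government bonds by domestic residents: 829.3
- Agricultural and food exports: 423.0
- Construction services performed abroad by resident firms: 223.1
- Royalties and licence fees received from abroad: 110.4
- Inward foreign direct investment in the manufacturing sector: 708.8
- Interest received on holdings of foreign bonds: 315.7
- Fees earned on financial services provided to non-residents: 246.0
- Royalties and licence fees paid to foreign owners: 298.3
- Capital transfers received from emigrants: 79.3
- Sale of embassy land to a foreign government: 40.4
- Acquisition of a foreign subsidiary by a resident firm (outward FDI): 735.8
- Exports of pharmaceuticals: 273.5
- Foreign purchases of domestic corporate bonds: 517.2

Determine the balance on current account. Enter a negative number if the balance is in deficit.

1142.7

Goods: 423.0 + 273.5 = 696.5
Services: -298.3 + 246.0 + 223.1 + 110.4 - 160.4 = 120.8
Primary income: 315.7
Secondary income: -129.4 + 139.1 = 9.7
Current account = 696.5 + 120.8 + 315.7 + 9.7 = 1142.7
(Excluded from the current account — financial account: purchases of foreign government bonds by domestic residents 829.3, inward foreign direct investment in the manufacturing sector 708.8, acquisition of a foreign subsidiary by a resident firm (outward FDI) 735.8, foreign purchases of domestic corporate bonds 517.2; capital account: capital transfers received from emigrants 79.3, sale of embassy land to a foreign government 40.4.)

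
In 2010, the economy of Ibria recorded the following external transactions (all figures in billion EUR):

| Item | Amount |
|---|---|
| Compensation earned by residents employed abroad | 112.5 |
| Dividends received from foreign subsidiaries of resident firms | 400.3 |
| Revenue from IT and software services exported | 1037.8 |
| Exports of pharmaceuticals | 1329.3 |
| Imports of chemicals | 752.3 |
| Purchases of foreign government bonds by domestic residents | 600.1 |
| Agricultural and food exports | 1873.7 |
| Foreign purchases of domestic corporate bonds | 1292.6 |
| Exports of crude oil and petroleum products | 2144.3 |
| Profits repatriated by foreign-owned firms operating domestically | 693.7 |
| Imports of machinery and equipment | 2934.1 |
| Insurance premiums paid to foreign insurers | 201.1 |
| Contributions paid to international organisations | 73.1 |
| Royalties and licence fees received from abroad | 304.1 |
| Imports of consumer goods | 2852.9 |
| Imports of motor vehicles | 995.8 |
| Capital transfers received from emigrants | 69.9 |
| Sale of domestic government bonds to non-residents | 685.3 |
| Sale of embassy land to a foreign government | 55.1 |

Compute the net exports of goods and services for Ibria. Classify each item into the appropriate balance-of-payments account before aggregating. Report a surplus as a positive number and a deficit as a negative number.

Goods: -2852.9 - 995.8 + 1329.3 - 752.3 + 2144.3 + 1873.7 - 2934.1 = -2187.8
Services: 304.1 - 201.1 + 1037.8 = 1140.8
Trade balance = -2187.8 + 1140.8 = -1047.0
(Excluded from the trade balance — primary income: compensation earned by residents employed abroad 112.5, dividends received from foreign subsidiaries of resident firms 400.3, profits repatriated by foreign-owned firms operating domestically 693.7; financial account: purchases of foreign government bonds by domestic residents 600.1, foreign purchases of domestic corporate bonds 1292.6, sale of domestic government bonds to non-residents 685.3; secondary income: contributions paid to international organisations 73.1; capital account: capital transfers received from emigrants 69.9, sale of embassy land to a foreign government 55.1.)

-1047.0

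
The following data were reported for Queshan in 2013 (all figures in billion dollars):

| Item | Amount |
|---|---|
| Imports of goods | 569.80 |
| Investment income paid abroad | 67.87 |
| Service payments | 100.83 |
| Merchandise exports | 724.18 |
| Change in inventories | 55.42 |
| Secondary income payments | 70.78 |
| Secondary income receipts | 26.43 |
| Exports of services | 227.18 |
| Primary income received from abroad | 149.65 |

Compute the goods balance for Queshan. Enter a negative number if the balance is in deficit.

154.38

Goods balance = 724.18 - 569.80 = 154.38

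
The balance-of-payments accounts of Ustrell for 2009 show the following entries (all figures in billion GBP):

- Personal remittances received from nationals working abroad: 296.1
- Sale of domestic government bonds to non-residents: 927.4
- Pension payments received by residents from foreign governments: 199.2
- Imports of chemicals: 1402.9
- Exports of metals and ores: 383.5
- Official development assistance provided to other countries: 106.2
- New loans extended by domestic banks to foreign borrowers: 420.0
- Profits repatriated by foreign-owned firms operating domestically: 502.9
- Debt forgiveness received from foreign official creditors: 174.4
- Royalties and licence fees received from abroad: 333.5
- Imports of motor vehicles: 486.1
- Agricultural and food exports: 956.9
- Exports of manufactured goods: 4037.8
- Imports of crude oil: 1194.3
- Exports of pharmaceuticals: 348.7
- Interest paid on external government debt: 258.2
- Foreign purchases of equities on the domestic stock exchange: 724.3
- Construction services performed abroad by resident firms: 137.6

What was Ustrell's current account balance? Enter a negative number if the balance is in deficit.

2742.7

Goods: -1194.3 + 4037.8 + 348.7 + 956.9 - 1402.9 - 486.1 + 383.5 = 2643.6
Services: 137.6 + 333.5 = 471.1
Primary income: -258.2 - 502.9 = -761.1
Secondary income: 199.2 - 106.2 + 296.1 = 389.1
Current account = 2643.6 + 471.1 + (-761.1) + 389.1 = 2742.7
(Excluded from the current account — financial account: sale of domestic government bonds to non-residents 927.4, new loans extended by domestic banks to foreign borrowers 420.0, foreign purchases of equities on the domestic stock exchange 724.3; capital account: debt forgiveness received from foreign official creditors 174.4.)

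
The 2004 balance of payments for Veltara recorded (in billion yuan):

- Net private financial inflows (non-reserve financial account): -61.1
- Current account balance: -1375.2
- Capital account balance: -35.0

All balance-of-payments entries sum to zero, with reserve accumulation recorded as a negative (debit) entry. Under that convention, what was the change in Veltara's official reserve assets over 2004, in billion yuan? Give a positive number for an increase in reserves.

-1471.3

Official reserve transactions balance = -((-1375.2) + (-35.0) + (-61.1)) = 1471.3
An accumulation of reserves is recorded as a debit (negative entry), so the change in the stock of reserves is the negative of that balance.
Change in official reserves = -(1471.3) = -1471.3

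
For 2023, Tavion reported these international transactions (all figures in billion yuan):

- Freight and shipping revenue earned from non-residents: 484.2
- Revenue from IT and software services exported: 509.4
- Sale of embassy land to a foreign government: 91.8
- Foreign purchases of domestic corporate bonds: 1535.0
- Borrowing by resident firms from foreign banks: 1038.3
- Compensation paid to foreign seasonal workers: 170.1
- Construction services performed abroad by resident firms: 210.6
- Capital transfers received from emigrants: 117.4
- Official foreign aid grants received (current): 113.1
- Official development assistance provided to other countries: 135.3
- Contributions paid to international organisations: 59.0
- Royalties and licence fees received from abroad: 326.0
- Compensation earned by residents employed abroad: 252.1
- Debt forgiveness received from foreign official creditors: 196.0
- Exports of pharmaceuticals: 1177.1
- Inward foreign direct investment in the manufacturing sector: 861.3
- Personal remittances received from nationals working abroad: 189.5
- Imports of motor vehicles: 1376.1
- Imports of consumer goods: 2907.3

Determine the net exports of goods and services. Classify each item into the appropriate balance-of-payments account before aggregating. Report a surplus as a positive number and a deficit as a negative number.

-1576.1

Goods: -2907.3 - 1376.1 + 1177.1 = -3106.3
Services: 210.6 + 484.2 + 509.4 + 326.0 = 1530.2
Trade balance = -3106.3 + 1530.2 = -1576.1
(Excluded from the trade balance — capital account: sale of embassy land to a foreign government 91.8, capital transfers received from emigrants 117.4, debt forgiveness received from foreign official creditors 196.0; financial account: foreign purchases of domestic corporate bonds 1535.0, borrowing by resident firms from foreign banks 1038.3, inward foreign direct investment in the manufacturing sector 861.3; primary income: compensation paid to foreign seasonal workers 170.1, compensation earned by residents employed abroad 252.1; secondary income: official foreign aid grants received (current) 113.1, official development assistance provided to other countries 135.3, contributions paid to international organisations 59.0, personal remittances received from nationals working abroad 189.5.)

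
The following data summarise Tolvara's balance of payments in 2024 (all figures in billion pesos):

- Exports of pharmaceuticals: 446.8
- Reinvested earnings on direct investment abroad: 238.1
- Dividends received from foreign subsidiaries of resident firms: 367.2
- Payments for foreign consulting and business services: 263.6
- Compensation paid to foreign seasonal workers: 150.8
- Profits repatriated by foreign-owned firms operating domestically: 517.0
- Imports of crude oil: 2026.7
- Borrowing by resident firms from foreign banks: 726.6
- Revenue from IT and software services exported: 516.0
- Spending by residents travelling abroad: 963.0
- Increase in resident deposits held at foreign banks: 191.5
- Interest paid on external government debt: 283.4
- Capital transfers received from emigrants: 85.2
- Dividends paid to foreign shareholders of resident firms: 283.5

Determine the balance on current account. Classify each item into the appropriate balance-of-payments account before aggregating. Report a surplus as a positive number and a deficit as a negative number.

-2919.9

Goods: -2026.7 + 446.8 = -1579.9
Services: -963.0 + 516.0 - 263.6 = -710.6
Primary income: -517.0 + 367.2 - 150.8 + 238.1 - 283.4 - 283.5 = -629.4
Current account = (-1579.9) + (-710.6) + (-629.4) = -2919.9
(Excluded from the current account — financial account: borrowing by resident firms from foreign banks 726.6, increase in resident deposits held at foreign banks 191.5; capital account: capital transfers received from emigrants 85.2.)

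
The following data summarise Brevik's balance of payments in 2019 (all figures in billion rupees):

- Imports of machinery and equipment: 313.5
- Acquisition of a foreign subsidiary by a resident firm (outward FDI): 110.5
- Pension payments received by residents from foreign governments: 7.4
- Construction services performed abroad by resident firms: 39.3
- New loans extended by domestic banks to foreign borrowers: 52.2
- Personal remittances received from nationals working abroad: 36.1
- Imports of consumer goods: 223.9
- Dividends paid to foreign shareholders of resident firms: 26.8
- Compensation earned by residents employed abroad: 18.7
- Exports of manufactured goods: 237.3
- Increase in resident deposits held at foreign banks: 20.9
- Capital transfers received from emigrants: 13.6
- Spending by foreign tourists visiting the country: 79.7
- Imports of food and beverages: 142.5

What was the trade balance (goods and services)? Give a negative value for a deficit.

Goods: -142.5 - 223.9 + 237.3 - 313.5 = -442.6
Services: 39.3 + 79.7 = 119.0
Trade balance = -442.6 + 119.0 = -323.6
(Excluded from the trade balance — financial account: acquisition of a foreign subsidiary by a resident firm (outward FDI) 110.5, new loans extended by domestic banks to foreign borrowers 52.2, increase in resident deposits held at foreign banks 20.9; secondary income: pension payments received by residents from foreign governments 7.4, personal remittances received from nationals working abroad 36.1; primary income: dividends paid to foreign shareholders of resident firms 26.8, compensation earned by residents employed abroad 18.7; capital account: capital transfers received from emigrants 13.6.)

-323.6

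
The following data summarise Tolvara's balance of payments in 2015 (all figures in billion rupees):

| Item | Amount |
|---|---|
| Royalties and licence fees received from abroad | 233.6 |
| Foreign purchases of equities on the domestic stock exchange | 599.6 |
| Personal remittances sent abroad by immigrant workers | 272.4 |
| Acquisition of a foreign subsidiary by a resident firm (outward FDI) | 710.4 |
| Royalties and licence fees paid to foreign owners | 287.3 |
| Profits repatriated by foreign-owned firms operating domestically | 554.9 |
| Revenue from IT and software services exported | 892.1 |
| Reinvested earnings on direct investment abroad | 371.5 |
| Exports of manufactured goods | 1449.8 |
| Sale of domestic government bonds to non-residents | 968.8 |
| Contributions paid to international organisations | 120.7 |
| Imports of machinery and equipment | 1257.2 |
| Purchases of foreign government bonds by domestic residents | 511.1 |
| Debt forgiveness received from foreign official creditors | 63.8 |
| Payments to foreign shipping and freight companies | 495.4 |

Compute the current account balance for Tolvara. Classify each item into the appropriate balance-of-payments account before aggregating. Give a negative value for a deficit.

Goods: -1257.2 + 1449.8 = 192.6
Services: -495.4 + 892.1 + 233.6 - 287.3 = 343.0
Primary income: -554.9 + 371.5 = -183.4
Secondary income: -120.7 - 272.4 = -393.1
Current account = 192.6 + 343.0 + (-183.4) + (-393.1) = -40.9
(Excluded from the current account — financial account: foreign purchases of equities on the domestic stock exchange 599.6, acquisition of a foreign subsidiary by a resident firm (outward FDI) 710.4, sale of domestic government bonds to non-residents 968.8, purchases of foreign government bonds by domestic residents 511.1; capital account: debt forgiveness received from foreign official creditors 63.8.)

-40.9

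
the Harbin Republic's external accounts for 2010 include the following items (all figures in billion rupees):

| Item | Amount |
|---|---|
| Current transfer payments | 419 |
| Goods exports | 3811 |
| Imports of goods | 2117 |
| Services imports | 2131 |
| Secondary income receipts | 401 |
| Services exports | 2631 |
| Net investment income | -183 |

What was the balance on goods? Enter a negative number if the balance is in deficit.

Goods balance = 3811 - 2117 = 1694

1694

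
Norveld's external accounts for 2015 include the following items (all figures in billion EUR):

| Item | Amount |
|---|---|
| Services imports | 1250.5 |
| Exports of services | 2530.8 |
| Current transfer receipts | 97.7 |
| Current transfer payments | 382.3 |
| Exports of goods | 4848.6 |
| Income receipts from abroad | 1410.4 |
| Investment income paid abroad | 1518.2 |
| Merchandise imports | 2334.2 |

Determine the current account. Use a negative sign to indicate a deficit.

Goods balance = 4848.6 - 2334.2 = 2514.4
Services balance = 2530.8 - 1250.5 = 1280.3
Trade balance (goods + services) = 2514.4 + 1280.3 = 3794.7
Net primary income = 1410.4 - 1518.2 = -107.8
Net secondary income = 97.7 - 382.3 = -284.6
Current account = 3794.7 + (-107.8) + (-284.6) = 3402.3

3402.3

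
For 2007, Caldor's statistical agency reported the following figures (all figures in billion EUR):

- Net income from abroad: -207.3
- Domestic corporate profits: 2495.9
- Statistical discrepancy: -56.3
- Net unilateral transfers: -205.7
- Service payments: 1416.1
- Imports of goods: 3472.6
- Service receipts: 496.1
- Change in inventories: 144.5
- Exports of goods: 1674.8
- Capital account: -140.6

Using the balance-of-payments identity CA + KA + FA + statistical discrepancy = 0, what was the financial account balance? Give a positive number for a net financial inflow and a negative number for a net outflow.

3327.7

Goods balance = 1674.8 - 3472.6 = -1797.8
Services balance = 496.1 - 1416.1 = -920.0
Trade balance (goods + services) = -1797.8 + (-920.0) = -2717.8
Net primary income = -207.3
Net secondary income = -205.7
Current account = -2717.8 + (-207.3) + (-205.7) = -3130.8
Financial account = -(-3130.8 + (-140.6) + (-56.3)) = 3327.7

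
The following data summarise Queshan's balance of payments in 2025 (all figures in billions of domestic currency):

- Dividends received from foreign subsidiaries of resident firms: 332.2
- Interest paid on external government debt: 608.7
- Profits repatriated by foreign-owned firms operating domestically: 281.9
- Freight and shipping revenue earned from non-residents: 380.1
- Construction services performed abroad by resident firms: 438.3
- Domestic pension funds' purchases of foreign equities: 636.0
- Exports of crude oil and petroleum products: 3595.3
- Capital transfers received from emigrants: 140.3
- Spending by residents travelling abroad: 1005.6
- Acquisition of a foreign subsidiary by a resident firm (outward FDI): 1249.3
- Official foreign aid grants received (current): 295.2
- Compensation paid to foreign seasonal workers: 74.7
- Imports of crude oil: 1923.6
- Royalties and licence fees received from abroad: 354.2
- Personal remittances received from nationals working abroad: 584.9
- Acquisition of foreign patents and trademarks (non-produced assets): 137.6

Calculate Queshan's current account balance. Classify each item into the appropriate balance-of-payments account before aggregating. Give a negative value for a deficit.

2085.7

Goods: 3595.3 - 1923.6 = 1671.7
Services: 354.2 + 438.3 - 1005.6 + 380.1 = 167.0
Primary income: -608.7 + 332.2 - 74.7 - 281.9 = -633.1
Secondary income: 295.2 + 584.9 = 880.1
Current account = 1671.7 + 167.0 + (-633.1) + 880.1 = 2085.7
(Excluded from the current account — financial account: domestic pension funds' purchases of foreign equities 636.0, acquisition of a foreign subsidiary by a resident firm (outward FDI) 1249.3; capital account: capital transfers received from emigrants 140.3, acquisition of foreign patents and trademarks (non-produced assets) 137.6.)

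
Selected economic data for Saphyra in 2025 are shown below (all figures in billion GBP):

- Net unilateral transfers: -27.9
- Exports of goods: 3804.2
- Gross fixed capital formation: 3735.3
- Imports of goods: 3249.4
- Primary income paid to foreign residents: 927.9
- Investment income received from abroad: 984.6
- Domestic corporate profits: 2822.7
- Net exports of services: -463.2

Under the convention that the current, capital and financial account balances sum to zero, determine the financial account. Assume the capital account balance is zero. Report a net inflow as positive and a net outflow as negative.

-120.4

Goods balance = 3804.2 - 3249.4 = 554.8
Services balance = -463.2
Trade balance (goods + services) = 554.8 + (-463.2) = 91.6
Net primary income = 984.6 - 927.9 = 56.7
Net secondary income = -27.9
Current account = 91.6 + 56.7 + (-27.9) = 120.4
Financial account = -(120.4) = -120.4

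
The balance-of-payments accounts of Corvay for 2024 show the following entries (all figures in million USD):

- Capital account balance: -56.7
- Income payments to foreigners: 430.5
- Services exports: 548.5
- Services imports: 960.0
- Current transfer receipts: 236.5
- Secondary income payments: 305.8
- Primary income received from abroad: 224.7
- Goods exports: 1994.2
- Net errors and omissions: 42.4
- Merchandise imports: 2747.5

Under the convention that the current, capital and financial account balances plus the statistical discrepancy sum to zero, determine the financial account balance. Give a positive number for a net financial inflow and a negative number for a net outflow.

Goods balance = 1994.2 - 2747.5 = -753.3
Services balance = 548.5 - 960.0 = -411.5
Trade balance (goods + services) = -753.3 + (-411.5) = -1164.8
Net primary income = 224.7 - 430.5 = -205.8
Net secondary income = 236.5 - 305.8 = -69.3
Current account = -1164.8 + (-205.8) + (-69.3) = -1439.9
Financial account = -(-1439.9 + (-56.7) + 42.4) = 1454.2

1454.2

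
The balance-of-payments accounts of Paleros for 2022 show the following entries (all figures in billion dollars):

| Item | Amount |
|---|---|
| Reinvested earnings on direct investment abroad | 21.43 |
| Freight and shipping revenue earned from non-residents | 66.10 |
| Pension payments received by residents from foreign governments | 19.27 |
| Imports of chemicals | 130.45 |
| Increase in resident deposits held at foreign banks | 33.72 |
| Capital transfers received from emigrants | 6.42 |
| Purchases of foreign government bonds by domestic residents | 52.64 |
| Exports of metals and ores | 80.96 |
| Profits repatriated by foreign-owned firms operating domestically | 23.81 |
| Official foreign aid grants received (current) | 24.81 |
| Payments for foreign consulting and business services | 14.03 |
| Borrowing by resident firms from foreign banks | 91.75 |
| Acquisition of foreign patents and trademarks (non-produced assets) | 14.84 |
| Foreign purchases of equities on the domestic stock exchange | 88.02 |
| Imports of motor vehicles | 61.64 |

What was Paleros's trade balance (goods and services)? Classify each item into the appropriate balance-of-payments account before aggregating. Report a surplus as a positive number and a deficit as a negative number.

Goods: 80.96 - 61.64 - 130.45 = -111.13
Services: 66.10 - 14.03 = 52.07
Trade balance = -111.13 + 52.07 = -59.06
(Excluded from the trade balance — primary income: reinvested earnings on direct investment abroad 21.43, profits repatriated by foreign-owned firms operating domestically 23.81; secondary income: pension payments received by residents from foreign governments 19.27, official foreign aid grants received (current) 24.81; financial account: increase in resident deposits held at foreign banks 33.72, purchases of foreign government bonds by domestic residents 52.64, borrowing by resident firms from foreign banks 91.75, foreign purchases of equities on the domestic stock exchange 88.02; capital account: capital transfers received from emigrants 6.42, acquisition of foreign patents and trademarks (non-produced assets) 14.84.)

-59.06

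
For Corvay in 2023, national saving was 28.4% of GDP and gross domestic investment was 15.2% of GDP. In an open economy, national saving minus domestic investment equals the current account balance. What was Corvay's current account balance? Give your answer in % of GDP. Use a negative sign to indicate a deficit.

13.2

CA = S - I = 28.4 - 15.2 = 13.2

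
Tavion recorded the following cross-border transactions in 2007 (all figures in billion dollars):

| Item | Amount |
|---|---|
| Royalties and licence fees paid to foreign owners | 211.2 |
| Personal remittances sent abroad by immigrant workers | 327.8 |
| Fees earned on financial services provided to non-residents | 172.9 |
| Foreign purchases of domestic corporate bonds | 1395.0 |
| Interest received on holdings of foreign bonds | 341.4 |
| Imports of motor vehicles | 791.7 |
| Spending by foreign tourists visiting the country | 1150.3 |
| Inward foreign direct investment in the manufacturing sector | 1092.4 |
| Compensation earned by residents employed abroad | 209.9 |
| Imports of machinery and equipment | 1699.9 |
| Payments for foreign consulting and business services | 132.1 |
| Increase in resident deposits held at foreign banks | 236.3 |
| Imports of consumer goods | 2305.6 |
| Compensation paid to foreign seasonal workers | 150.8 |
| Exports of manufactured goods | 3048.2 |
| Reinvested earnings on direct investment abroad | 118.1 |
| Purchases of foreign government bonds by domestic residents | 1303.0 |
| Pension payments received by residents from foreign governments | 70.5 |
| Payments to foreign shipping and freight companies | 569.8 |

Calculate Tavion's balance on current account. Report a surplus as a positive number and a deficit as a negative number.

Goods: -2305.6 - 1699.9 + 3048.2 - 791.7 = -1749.0
Services: -569.8 - 132.1 + 172.9 + 1150.3 - 211.2 = 410.1
Primary income: -150.8 + 209.9 + 341.4 + 118.1 = 518.6
Secondary income: 70.5 - 327.8 = -257.3
Current account = (-1749.0) + 410.1 + 518.6 + (-257.3) = -1077.6
(Excluded from the current account — financial account: foreign purchases of domestic corporate bonds 1395.0, inward foreign direct investment in the manufacturing sector 1092.4, increase in resident deposits held at foreign banks 236.3, purchases of foreign government bonds by domestic residents 1303.0.)

-1077.6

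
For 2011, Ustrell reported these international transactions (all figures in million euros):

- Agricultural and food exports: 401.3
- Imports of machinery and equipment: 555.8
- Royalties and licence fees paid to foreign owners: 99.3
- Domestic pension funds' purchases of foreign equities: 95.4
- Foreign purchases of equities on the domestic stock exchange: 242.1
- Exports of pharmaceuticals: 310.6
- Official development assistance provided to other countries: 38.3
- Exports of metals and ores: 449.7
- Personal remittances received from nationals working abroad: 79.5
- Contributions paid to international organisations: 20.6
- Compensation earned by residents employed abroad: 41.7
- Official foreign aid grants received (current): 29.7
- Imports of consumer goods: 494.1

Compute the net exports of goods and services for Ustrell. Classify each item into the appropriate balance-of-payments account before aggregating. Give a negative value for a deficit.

12.4

Goods: 310.6 + 449.7 + 401.3 - 494.1 - 555.8 = 111.7
Services: -99.3
Trade balance = 111.7 + (-99.3) = 12.4
(Excluded from the trade balance — financial account: domestic pension funds' purchases of foreign equities 95.4, foreign purchases of equities on the domestic stock exchange 242.1; secondary income: official development assistance provided to other countries 38.3, personal remittances received from nationals working abroad 79.5, contributions paid to international organisations 20.6, official foreign aid grants received (current) 29.7; primary income: compensation earned by residents employed abroad 41.7.)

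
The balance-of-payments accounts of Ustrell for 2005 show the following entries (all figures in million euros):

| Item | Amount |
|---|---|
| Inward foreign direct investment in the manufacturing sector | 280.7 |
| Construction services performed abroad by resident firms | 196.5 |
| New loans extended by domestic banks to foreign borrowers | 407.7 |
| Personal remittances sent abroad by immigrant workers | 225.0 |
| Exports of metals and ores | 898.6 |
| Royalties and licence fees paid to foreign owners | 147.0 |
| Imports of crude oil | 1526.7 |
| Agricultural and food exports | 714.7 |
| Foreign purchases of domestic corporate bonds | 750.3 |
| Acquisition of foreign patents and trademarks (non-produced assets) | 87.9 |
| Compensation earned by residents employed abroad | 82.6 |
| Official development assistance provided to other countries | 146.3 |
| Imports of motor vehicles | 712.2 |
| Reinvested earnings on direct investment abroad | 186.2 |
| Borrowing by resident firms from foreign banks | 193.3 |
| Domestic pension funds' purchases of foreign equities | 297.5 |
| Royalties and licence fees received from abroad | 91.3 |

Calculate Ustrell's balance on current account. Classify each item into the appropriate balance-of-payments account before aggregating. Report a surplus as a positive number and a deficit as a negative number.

Goods: -712.2 - 1526.7 + 898.6 + 714.7 = -625.6
Services: 91.3 + 196.5 - 147.0 = 140.8
Primary income: 82.6 + 186.2 = 268.8
Secondary income: -146.3 - 225.0 = -371.3
Current account = (-625.6) + 140.8 + 268.8 + (-371.3) = -587.3
(Excluded from the current account — financial account: inward foreign direct investment in the manufacturing sector 280.7, new loans extended by domestic banks to foreign borrowers 407.7, foreign purchases of domestic corporate bonds 750.3, borrowing by resident firms from foreign banks 193.3, domestic pension funds' purchases of foreign equities 297.5; capital account: acquisition of foreign patents and trademarks (non-produced assets) 87.9.)

-587.3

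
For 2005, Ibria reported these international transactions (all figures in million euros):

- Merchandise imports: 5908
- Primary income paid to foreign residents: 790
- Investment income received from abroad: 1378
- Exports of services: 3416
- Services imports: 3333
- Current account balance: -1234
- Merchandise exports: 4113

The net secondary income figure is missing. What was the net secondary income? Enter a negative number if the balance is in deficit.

-110

Current account = goods balance + services balance + net primary income + net secondary income
Sum of the known components = -1124
Net secondary income = CA - (known components) = -1234 - (-1124) = -110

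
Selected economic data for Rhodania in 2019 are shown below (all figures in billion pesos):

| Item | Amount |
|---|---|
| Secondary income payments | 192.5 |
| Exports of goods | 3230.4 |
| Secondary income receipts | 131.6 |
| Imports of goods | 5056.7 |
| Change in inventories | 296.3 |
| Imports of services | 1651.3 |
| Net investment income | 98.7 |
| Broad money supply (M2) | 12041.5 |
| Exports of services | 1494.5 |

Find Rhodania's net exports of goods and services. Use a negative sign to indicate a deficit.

-1983.1

Goods balance = 3230.4 - 5056.7 = -1826.3
Services balance = 1494.5 - 1651.3 = -156.8
Trade balance (goods + services) = -1826.3 + (-156.8) = -1983.1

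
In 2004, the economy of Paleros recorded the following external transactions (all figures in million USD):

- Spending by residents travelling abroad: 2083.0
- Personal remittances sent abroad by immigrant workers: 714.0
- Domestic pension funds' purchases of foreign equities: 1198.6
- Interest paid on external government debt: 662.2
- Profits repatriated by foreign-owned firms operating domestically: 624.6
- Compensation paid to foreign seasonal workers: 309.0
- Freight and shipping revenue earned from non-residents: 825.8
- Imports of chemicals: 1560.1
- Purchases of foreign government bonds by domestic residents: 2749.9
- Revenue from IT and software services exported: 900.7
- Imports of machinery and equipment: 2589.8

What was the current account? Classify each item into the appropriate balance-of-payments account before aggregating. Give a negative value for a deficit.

-6816.2

Goods: -1560.1 - 2589.8 = -4149.9
Services: 825.8 - 2083.0 + 900.7 = -356.5
Primary income: -309.0 - 624.6 - 662.2 = -1595.8
Secondary income: -714.0
Current account = (-4149.9) + (-356.5) + (-1595.8) + (-714.0) = -6816.2
(Excluded from the current account — financial account: domestic pension funds' purchases of foreign equities 1198.6, purchases of foreign government bonds by domestic residents 2749.9.)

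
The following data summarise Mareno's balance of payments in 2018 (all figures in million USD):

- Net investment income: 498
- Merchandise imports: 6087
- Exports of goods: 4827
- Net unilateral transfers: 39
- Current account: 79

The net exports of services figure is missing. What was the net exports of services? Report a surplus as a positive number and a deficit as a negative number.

Current account = goods balance + services balance + net primary income + net secondary income
Sum of the known components = -723
Net exports of services = CA - (known components) = 79 - (-723) = 802

802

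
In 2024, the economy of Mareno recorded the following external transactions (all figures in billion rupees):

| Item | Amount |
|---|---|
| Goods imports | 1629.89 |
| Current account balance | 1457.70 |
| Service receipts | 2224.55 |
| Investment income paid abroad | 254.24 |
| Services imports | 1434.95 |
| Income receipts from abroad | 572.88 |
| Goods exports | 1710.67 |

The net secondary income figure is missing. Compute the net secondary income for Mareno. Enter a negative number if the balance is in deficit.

268.68

Current account = goods balance + services balance + net primary income + net secondary income
Sum of the known components = 1189.02
Net secondary income = CA - (known components) = 1457.70 - 1189.02 = 268.68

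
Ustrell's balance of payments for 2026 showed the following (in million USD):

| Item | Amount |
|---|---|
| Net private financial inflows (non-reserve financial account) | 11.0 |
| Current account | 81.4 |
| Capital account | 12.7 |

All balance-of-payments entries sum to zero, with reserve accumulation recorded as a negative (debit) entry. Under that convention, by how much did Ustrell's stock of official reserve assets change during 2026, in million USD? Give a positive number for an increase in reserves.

105.1

Official reserve transactions balance = -(81.4 + 12.7 + 11.0) = -105.1
An accumulation of reserves is recorded as a debit (negative entry), so the change in the stock of reserves is the negative of that balance.
Change in official reserves = -(-105.1) = 105.1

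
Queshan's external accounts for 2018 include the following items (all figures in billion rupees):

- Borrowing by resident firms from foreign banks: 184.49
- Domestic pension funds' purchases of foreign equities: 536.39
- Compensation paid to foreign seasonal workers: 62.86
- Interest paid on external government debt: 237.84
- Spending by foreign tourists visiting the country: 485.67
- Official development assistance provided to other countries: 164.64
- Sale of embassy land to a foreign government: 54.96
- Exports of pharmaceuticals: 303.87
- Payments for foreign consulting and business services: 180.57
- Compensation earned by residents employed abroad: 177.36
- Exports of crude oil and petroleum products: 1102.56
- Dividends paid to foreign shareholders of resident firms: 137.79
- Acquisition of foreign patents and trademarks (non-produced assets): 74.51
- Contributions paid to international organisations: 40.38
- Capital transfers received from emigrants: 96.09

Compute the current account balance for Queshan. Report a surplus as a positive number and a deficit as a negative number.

1245.38

Goods: 1102.56 + 303.87 = 1406.43
Services: 485.67 - 180.57 = 305.10
Primary income: -137.79 + 177.36 - 62.86 - 237.84 = -261.13
Secondary income: -40.38 - 164.64 = -205.02
Current account = 1406.43 + 305.10 + (-261.13) + (-205.02) = 1245.38
(Excluded from the current account — financial account: borrowing by resident firms from foreign banks 184.49, domestic pension funds' purchases of foreign equities 536.39; capital account: sale of embassy land to a foreign government 54.96, acquisition of foreign patents and trademarks (non-produced assets) 74.51, capital transfers received from emigrants 96.09.)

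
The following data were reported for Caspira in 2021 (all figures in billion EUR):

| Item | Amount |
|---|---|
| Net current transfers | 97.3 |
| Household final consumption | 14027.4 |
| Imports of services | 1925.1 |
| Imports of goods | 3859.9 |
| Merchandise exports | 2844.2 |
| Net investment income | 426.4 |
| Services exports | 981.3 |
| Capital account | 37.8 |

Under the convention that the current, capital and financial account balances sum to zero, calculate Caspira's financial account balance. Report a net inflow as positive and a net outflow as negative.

1398.0

Goods balance = 2844.2 - 3859.9 = -1015.7
Services balance = 981.3 - 1925.1 = -943.8
Trade balance (goods + services) = -1015.7 + (-943.8) = -1959.5
Net primary income = 426.4
Net secondary income = 97.3
Current account = -1959.5 + 426.4 + 97.3 = -1435.8
Financial account = -(-1435.8 + 37.8) = 1398.0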